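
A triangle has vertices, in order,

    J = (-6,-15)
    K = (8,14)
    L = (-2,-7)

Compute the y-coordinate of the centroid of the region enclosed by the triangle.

Apply the shoelace formula. First the cross-terms c_i = x_i·y_{i+1} − x_{i+1}·y_i:
  36, -28, -12  ⇒  2A = -4, A = -2.
Then Σ (y_i + y_{i+1})·c_i = 32, so ȳ = 32 / (6·(-2)) = -8/3.

-8/3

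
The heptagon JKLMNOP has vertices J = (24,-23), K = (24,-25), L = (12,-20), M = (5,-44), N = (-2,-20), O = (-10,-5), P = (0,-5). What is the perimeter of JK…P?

122

|JK| = √((0)² + (-2)²) = √4 = 2
|KL| = √((-12)² + (5)²) = √169 = 13
|LM| = √((-7)² + (-24)²) = √625 = 25
|MN| = √((-7)² + (24)²) = √625 = 25
|NO| = √((-8)² + (15)²) = √289 = 17
|OP| = √((10)² + (0)²) = √100 = 10
|PJ| = √((24)² + (-18)²) = √900 = 30
Perimeter = 2 + 13 + 25 + 25 + 17 + 10 + 30 = 122.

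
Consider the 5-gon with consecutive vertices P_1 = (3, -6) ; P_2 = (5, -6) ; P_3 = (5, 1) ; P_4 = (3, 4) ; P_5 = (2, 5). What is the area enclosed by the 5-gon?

Σ = (12) + (35) + (17) + (7) + (-27) = 44
Area = |Σ|/2 = 22.

22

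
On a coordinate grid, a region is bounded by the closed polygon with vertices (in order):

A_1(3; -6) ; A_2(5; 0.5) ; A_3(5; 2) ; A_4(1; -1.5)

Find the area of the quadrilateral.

14

Σ = (31.5) + (7.5) + (-9.5) + (-1.5) = 28
Area = |Σ|/2 = 14.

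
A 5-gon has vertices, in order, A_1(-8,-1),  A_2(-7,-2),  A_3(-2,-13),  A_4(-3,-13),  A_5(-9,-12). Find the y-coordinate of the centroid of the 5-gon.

Apply the shoelace (surveyor's) formula. First the cross-terms c_i = x_i·y_{i+1} − x_{i+1}·y_i:
  9, 87, -13, -81, -87  ⇒  2A = -85, A = -42.5.
Then Σ (y_i + y_{i+1})·c_i = 2162, so ȳ = 2162 / (6·(-42.5)) = -2162/255.

-2162/255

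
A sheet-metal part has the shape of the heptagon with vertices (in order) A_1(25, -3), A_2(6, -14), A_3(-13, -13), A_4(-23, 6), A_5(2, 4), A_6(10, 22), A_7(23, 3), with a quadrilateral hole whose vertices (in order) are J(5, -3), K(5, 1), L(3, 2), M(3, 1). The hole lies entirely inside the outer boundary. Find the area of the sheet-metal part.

839.5

Outer boundary:
Σ = (-332) + (-260) + (-377) + (-104) + (4) + (-476) + (-144) = -1689
Area = |Σ|/2 = 844.5.
Hole:
Apply the shoelace (surveyor's) formula: 2A = Σ (x_i·y_{i+1} − x_{i+1}·y_i), indices taken mod 4.
Cross-terms: 20, 7, -3, -14  ⇒  Σ = 10
Area = |Σ|/2 = 5.
Net area = 844.5 − 5 = 839.5.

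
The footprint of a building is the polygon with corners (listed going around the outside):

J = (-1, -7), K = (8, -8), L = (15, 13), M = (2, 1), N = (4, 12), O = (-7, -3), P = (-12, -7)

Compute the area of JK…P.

Σ = (64) + (224) + (-11) + (20) + (72) + (13) + (77) = 459
Area = |Σ|/2 = 229.5.

229.5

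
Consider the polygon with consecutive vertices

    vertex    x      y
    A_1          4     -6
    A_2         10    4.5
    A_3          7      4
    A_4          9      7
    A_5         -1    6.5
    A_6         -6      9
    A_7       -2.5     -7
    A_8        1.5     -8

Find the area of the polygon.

A_1→A_2: (4)(4.5) − (10)(-6) = 78
A_2→A_3: (10)(4) − (7)(4.5) = 8.5
A_3→A_4: (7)(7) − (9)(4) = 13
A_4→A_5: (9)(6.5) − (-1)(7) = 65.5
A_5→A_6: (-1)(9) − (-6)(6.5) = 30
A_6→A_7: (-6)(-7) − (-2.5)(9) = 64.5
A_7→A_8: (-2.5)(-8) − (1.5)(-7) = 30.5
A_8→A_1: (1.5)(-6) − (4)(-8) = 23
Σ = 313
Area = |Σ|/2 = 156.5.

156.5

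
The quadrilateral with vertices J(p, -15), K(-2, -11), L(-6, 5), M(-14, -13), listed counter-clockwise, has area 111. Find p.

-15

Write out the shoelace sum; only the two edges meeting at J involve p:
2·Area = [((-14)·(-15) − p·(-13)) + (p·(-11) − (-2)·(-15))] + 72
       = 2·p + 252 = 222
⇒ p = -15.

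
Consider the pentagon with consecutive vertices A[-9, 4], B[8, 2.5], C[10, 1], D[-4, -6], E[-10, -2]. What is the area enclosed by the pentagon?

118.75

Apply the shoelace (surveyor's) formula: 2A = Σ (x_i·y_{i+1} − x_{i+1}·y_i), indices taken mod 5.
Σ = (-54.5) + (-17) + (-56) + (-52) + (-58) = -237.5
Area = |Σ|/2 = 118.75.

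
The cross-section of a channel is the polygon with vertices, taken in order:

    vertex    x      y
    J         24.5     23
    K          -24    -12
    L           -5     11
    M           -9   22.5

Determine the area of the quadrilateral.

418.875

Apply the shoelace (surveyor's) formula: 2A = Σ (x_i·y_{i+1} − x_{i+1}·y_i), indices taken mod 4.
Σ = (258) + (-324) + (-13.5) + (-758.25) = -837.75
Area = |Σ|/2 = 418.875.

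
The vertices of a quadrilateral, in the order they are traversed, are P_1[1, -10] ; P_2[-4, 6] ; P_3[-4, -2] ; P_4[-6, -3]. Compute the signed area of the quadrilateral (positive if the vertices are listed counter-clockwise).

30.5

Apply the shoelace formula: 2A = Σ (x_i·y_{i+1} − x_{i+1}·y_i), indices taken mod 4.
Σ = (-34) + (32) + (0) + (63) = 61
Signed area = Σ/2 = 30.5 (positive ⇒ counter-clockwise traversal).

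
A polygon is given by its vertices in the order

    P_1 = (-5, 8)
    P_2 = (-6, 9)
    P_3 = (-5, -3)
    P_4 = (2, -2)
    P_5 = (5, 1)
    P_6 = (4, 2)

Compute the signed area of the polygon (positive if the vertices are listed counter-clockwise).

71

Apply Gauss's area formula: 2A = Σ (x_i·y_{i+1} − x_{i+1}·y_i), indices taken mod 6.
Σ = (3) + (63) + (16) + (12) + (6) + (42) = 142
Signed area = Σ/2 = 71 (positive ⇒ counter-clockwise traversal).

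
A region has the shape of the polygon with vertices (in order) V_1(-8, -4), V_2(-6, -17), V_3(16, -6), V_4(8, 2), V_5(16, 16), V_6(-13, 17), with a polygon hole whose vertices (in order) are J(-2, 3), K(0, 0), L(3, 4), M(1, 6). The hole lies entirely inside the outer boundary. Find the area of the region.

Outer boundary:
Σ = (112) + (308) + (80) + (96) + (480) + (188) = 1264
Area = |Σ|/2 = 632.
Hole:
Apply the shoelace formula: 2A = Σ (x_i·y_{i+1} − x_{i+1}·y_i), indices taken mod 4.
Cross-terms: 0, 0, 14, 15  ⇒  Σ = 29
Area = |Σ|/2 = 14.5.
Net area = 632 − 14.5 = 617.5.

617.5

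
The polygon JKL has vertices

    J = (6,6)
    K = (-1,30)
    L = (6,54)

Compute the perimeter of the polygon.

98

|JK| = √((-7)² + (24)²) = √625 = 25
|KL| = √((7)² + (24)²) = √625 = 25
|LJ| = √((0)² + (-48)²) = √2304 = 48
Perimeter = 25 + 25 + 48 = 98.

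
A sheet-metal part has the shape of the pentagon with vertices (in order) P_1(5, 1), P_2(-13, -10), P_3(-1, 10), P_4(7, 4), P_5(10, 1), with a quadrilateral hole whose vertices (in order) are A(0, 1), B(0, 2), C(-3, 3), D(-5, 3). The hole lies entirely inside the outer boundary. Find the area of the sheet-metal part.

136

Outer boundary:
P_1→P_2: (5)(-10) − (-13)(1) = -37
P_2→P_3: (-13)(10) − (-1)(-10) = -140
P_3→P_4: (-1)(4) − (7)(10) = -74
P_4→P_5: (7)(1) − (10)(4) = -33
P_5→P_1: (10)(1) − (5)(1) = 5
Σ = -279
Area = |Σ|/2 = 139.5.
Hole:
Apply the surveyor's formula: 2A = Σ (x_i·y_{i+1} − x_{i+1}·y_i), indices taken mod 4.
Σ = (0) + (6) + (6) + (-5) = 7
Area = |Σ|/2 = 3.5.
Net area = 139.5 − 3.5 = 136.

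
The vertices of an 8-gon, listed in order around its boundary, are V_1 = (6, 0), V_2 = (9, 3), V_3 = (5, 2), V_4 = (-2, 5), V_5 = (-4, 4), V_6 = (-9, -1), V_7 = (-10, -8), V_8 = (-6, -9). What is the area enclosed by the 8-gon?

130

Apply the shoelace formula: 2A = Σ (x_i·y_{i+1} − x_{i+1}·y_i), indices taken mod 8.
Cross-terms: 18, 3, 29, 12, 40, 62, 42, 54  ⇒  Σ = 260
Area = |Σ|/2 = 130.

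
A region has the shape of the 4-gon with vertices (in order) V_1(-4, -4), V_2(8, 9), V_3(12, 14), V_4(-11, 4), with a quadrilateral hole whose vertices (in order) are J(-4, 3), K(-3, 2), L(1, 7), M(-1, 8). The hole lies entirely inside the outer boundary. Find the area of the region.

120

Outer boundary:
Cross-terms: -4, 4, 202, 60  ⇒  Σ = 262
Area = |Σ|/2 = 131.
Hole:
Apply Gauss's area formula: 2A = Σ (x_i·y_{i+1} − x_{i+1}·y_i), indices taken mod 4.
Cross-terms: 1, -23, 15, 29  ⇒  Σ = 22
Area = |Σ|/2 = 11.
Net area = 131 − 11 = 120.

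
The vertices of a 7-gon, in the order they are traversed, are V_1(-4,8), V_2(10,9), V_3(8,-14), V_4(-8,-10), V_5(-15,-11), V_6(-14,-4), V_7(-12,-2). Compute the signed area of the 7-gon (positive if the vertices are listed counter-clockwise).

-400

Cross-terms: -116, -212, -192, -62, -94, -20, -104  ⇒  Σ = -800
Signed area = Σ/2 = -400 (negative ⇒ clockwise traversal).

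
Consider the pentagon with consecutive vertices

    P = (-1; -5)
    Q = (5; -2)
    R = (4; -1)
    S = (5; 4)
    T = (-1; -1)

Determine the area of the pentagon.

P→Q: (-1)(-2) − (5)(-5) = 27
Q→R: (5)(-1) − (4)(-2) = 3
R→S: (4)(4) − (5)(-1) = 21
S→T: (5)(-1) − (-1)(4) = -1
T→P: (-1)(-5) − (-1)(-1) = 4
Σ = 54
Area = |Σ|/2 = 27.

27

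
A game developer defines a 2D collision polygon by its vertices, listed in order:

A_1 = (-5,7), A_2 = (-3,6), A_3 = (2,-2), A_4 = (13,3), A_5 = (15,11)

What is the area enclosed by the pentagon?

Apply the shoelace formula: 2A = Σ (x_i·y_{i+1} − x_{i+1}·y_i), indices taken mod 5.
Σ = (-9) + (-6) + (32) + (98) + (160) = 275
Area = |Σ|/2 = 137.5.

137.5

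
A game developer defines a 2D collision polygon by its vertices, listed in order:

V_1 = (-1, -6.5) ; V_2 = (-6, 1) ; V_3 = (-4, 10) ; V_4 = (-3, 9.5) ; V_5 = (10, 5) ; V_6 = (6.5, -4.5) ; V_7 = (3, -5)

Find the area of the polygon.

167.5

Cross-terms: -40, -56, -8, -110, -77.5, -19, -24.5  ⇒  Σ = -335
Area = |Σ|/2 = 167.5.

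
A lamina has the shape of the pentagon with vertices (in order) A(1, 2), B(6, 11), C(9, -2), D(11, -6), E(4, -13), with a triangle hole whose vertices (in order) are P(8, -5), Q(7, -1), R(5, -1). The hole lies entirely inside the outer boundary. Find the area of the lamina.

117

Outer boundary:
Σ = (-1) + (-111) + (-32) + (-119) + (21) = -242
Area = |Σ|/2 = 121.
Hole:
Apply the shoelace formula: 2A = Σ (x_i·y_{i+1} − x_{i+1}·y_i), indices taken mod 3.
Σ = (27) + (-2) + (-17) = 8
Area = |Σ|/2 = 4.
Net area = 121 − 4 = 117.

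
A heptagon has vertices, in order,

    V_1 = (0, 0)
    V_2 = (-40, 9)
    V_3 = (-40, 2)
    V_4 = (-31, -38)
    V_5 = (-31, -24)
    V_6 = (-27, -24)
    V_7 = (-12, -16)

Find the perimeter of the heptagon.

|V_1V_2| = √((-40)² + (9)²) = √1681 = 41
|V_2V_3| = √((0)² + (-7)²) = √49 = 7
|V_3V_4| = √((9)² + (-40)²) = √1681 = 41
|V_4V_5| = √((0)² + (14)²) = √196 = 14
|V_5V_6| = √((4)² + (0)²) = √16 = 4
|V_6V_7| = √((15)² + (8)²) = √289 = 17
|V_7V_1| = √((12)² + (16)²) = √400 = 20
Perimeter = 41 + 7 + 41 + 14 + 4 + 17 + 20 = 144.

144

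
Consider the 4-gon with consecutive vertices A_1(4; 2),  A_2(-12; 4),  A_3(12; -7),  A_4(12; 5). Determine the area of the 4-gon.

112

Apply Gauss's area formula: 2A = Σ (x_i·y_{i+1} − x_{i+1}·y_i), indices taken mod 4.
Cross-terms: 40, 36, 144, 4  ⇒  Σ = 224
Area = |Σ|/2 = 112.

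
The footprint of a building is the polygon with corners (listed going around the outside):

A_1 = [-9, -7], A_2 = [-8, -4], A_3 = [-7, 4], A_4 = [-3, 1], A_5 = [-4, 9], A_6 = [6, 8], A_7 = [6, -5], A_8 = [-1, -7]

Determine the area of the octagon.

182.5

Σ = (-20) + (-60) + (5) + (-23) + (-86) + (-78) + (-47) + (-56) = -365
Area = |Σ|/2 = 182.5.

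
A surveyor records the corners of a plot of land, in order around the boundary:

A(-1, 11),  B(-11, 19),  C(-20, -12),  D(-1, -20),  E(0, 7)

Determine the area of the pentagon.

Apply the shoelace (surveyor's) formula: 2A = Σ (x_i·y_{i+1} − x_{i+1}·y_i), indices taken mod 5.
A→B: (-1)(19) − (-11)(11) = 102
B→C: (-11)(-12) − (-20)(19) = 512
C→D: (-20)(-20) − (-1)(-12) = 388
D→E: (-1)(7) − (0)(-20) = -7
E→A: (0)(11) − (-1)(7) = 7
Σ = 1002
Area = |Σ|/2 = 501.

501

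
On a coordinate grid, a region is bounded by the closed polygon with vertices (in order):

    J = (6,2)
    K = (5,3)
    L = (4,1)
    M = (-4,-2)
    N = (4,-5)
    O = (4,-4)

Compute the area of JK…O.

30.5

Cross-terms: 8, -7, -4, 28, 4, 32  ⇒  Σ = 61
Area = |Σ|/2 = 30.5.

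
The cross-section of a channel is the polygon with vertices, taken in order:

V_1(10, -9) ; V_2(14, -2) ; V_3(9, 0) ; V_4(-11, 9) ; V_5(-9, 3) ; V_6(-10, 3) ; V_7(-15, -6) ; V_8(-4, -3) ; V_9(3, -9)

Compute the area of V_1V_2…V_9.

245

V_1→V_2: (10)(-2) − (14)(-9) = 106
V_2→V_3: (14)(0) − (9)(-2) = 18
V_3→V_4: (9)(9) − (-11)(0) = 81
V_4→V_5: (-11)(3) − (-9)(9) = 48
V_5→V_6: (-9)(3) − (-10)(3) = 3
V_6→V_7: (-10)(-6) − (-15)(3) = 105
V_7→V_8: (-15)(-3) − (-4)(-6) = 21
V_8→V_9: (-4)(-9) − (3)(-3) = 45
V_9→V_1: (3)(-9) − (10)(-9) = 63
Σ = 490
Area = |Σ|/2 = 245.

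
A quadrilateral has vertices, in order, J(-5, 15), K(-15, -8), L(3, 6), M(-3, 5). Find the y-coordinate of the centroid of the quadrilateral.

Apply Gauss's area formula. First the cross-terms c_i = x_i·y_{i+1} − x_{i+1}·y_i:
  265, -66, 33, -20  ⇒  2A = 212, A = 106.
Then Σ (y_i + y_{i+1})·c_i = 1950, so ȳ = 1950 / (6·106) = 325/106.

325/106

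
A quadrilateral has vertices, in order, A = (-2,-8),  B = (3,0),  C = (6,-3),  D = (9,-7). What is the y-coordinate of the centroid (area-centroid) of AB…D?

-425/86

Apply the shoelace (surveyor's) formula. First the cross-terms c_i = x_i·y_{i+1} − x_{i+1}·y_i:
  24, -9, -15, -86  ⇒  2A = -86, A = -43.
Then Σ (y_i + y_{i+1})·c_i = 1275, so ȳ = 1275 / (6·(-43)) = -425/86.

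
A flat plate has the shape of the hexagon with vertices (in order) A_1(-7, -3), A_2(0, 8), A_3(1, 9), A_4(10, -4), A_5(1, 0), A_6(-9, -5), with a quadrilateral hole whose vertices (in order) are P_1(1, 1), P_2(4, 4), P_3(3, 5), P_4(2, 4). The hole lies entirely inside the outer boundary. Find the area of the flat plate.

79.5

Outer boundary:
Apply the shoelace formula: 2A = Σ (x_i·y_{i+1} − x_{i+1}·y_i), indices taken mod 6.
A_1→A_2: (-7)(8) − (0)(-3) = -56
A_2→A_3: (0)(9) − (1)(8) = -8
A_3→A_4: (1)(-4) − (10)(9) = -94
A_4→A_5: (10)(0) − (1)(-4) = 4
A_5→A_6: (1)(-5) − (-9)(0) = -5
A_6→A_1: (-9)(-3) − (-7)(-5) = -8
Σ = -167
Area = |Σ|/2 = 83.5.
Hole:
Apply Gauss's area formula: 2A = Σ (x_i·y_{i+1} − x_{i+1}·y_i), indices taken mod 4.
P_1→P_2: (1)(4) − (4)(1) = 0
P_2→P_3: (4)(5) − (3)(4) = 8
P_3→P_4: (3)(4) − (2)(5) = 2
P_4→P_1: (2)(1) − (1)(4) = -2
Σ = 8
Area = |Σ|/2 = 4.
Net area = 83.5 − 4 = 79.5.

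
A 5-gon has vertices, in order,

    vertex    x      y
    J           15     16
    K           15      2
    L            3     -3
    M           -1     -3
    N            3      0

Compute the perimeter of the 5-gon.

56

|JK| = √((0)² + (-14)²) = √196 = 14
|KL| = √((-12)² + (-5)²) = √169 = 13
|LM| = √((-4)² + (0)²) = √16 = 4
|MN| = √((4)² + (3)²) = √25 = 5
|NJ| = √((12)² + (16)²) = √400 = 20
Perimeter = 14 + 13 + 4 + 5 + 20 = 56.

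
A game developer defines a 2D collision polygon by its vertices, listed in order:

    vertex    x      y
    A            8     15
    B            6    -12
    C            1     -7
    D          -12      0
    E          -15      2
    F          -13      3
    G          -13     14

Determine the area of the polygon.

396.5

Apply Gauss's area formula: 2A = Σ (x_i·y_{i+1} − x_{i+1}·y_i), indices taken mod 7.
Σ = (-186) + (-30) + (-84) + (-24) + (-19) + (-143) + (-307) = -793
Area = |Σ|/2 = 396.5.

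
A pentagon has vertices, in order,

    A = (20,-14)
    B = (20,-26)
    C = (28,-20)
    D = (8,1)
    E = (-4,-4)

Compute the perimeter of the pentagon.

90

|AB| = √((0)² + (-12)²) = √144 = 12
|BC| = √((8)² + (6)²) = √100 = 10
|CD| = √((-20)² + (21)²) = √841 = 29
|DE| = √((-12)² + (-5)²) = √169 = 13
|EA| = √((24)² + (-10)²) = √676 = 26
Perimeter = 12 + 10 + 29 + 13 + 26 = 90.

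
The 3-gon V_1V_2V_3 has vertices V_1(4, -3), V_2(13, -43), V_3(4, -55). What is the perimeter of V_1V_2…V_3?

|V_1V_2| = √((9)² + (-40)²) = √1681 = 41
|V_2V_3| = √((-9)² + (-12)²) = √225 = 15
|V_3V_1| = √((0)² + (52)²) = √2704 = 52
Perimeter = 41 + 15 + 52 = 108.

108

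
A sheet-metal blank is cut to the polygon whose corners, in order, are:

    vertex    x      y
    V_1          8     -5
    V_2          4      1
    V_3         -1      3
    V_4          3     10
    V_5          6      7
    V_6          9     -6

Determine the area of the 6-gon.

56.5

Apply the shoelace (surveyor's) formula: 2A = Σ (x_i·y_{i+1} − x_{i+1}·y_i), indices taken mod 6.
Σ = (28) + (13) + (-19) + (-39) + (-99) + (3) = -113
Area = |Σ|/2 = 56.5.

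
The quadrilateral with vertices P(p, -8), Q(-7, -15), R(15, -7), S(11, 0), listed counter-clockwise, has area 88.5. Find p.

The doubled signed area Σ (x_i y_{i+1} − x_{i+1} y_i) is linear in p.
With p=0 it equals 207; the coefficient of p is -15 (from the two edges through P).
So -15·p + 207 = 2·88.5 = 177 ⇒ p = 2.

2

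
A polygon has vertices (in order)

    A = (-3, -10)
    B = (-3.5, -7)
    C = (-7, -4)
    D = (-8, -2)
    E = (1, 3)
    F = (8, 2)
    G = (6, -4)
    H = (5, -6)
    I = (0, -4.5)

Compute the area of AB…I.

103.5

Apply the shoelace (surveyor's) formula: 2A = Σ (x_i·y_{i+1} − x_{i+1}·y_i), indices taken mod 9.
Cross-terms: -14, -35, -18, -22, -22, -44, -16, -22.5, -13.5  ⇒  Σ = -207
Area = |Σ|/2 = 103.5.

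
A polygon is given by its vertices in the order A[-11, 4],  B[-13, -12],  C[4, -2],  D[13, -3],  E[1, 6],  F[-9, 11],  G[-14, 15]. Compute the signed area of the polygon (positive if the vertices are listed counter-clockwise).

273

Apply the shoelace (surveyor's) formula: 2A = Σ (x_i·y_{i+1} − x_{i+1}·y_i), indices taken mod 7.
Σ = (184) + (74) + (14) + (81) + (65) + (19) + (109) = 546
Signed area = Σ/2 = 273 (positive ⇒ counter-clockwise traversal).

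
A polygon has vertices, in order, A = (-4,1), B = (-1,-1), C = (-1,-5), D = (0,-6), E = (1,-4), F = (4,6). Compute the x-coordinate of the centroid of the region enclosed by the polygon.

77/213

Apply the shoelace (surveyor's) formula. First the cross-terms c_i = x_i·y_{i+1} − x_{i+1}·y_i:
  5, 4, 6, 6, 22, 28  ⇒  2A = 71, A = 35.5.
Then Σ (x_i + x_{i+1})·c_i = 77, so x̄ = 77 / (6·35.5) = 77/213.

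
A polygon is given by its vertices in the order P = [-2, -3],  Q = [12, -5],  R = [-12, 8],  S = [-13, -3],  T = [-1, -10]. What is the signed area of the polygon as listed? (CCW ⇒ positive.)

166

Apply the shoelace (surveyor's) formula: 2A = Σ (x_i·y_{i+1} − x_{i+1}·y_i), indices taken mod 5.
Cross-terms: 46, 36, 140, 127, -17  ⇒  Σ = 332
Signed area = Σ/2 = 166 (positive ⇒ counter-clockwise traversal).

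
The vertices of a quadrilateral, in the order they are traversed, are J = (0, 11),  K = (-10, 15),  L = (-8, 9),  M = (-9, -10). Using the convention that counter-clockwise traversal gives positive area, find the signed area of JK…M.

Apply the shoelace formula: 2A = Σ (x_i·y_{i+1} − x_{i+1}·y_i), indices taken mod 4.
J→K: (0)(15) − (-10)(11) = 110
K→L: (-10)(9) − (-8)(15) = 30
L→M: (-8)(-10) − (-9)(9) = 161
M→J: (-9)(11) − (0)(-10) = -99
Σ = 202
Signed area = Σ/2 = 101 (positive ⇒ counter-clockwise traversal).

101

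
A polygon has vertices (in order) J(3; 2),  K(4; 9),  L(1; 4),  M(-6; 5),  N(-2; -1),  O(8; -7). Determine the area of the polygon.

65

Apply Gauss's area formula: 2A = Σ (x_i·y_{i+1} − x_{i+1}·y_i), indices taken mod 6.
J→K: (3)(9) − (4)(2) = 19
K→L: (4)(4) − (1)(9) = 7
L→M: (1)(5) − (-6)(4) = 29
M→N: (-6)(-1) − (-2)(5) = 16
N→O: (-2)(-7) − (8)(-1) = 22
O→J: (8)(2) − (3)(-7) = 37
Σ = 130
Area = |Σ|/2 = 65.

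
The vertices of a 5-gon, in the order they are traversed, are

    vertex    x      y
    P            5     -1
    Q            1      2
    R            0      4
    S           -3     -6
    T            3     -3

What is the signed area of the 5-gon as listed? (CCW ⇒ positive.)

33

Apply Gauss's area formula: 2A = Σ (x_i·y_{i+1} − x_{i+1}·y_i), indices taken mod 5.
Cross-terms: 11, 4, 12, 27, 12  ⇒  Σ = 66
Signed area = Σ/2 = 33 (positive ⇒ counter-clockwise traversal).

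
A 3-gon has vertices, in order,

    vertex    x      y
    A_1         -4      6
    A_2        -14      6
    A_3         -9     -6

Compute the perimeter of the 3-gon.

36

|A_1A_2| = √((-10)² + (0)²) = √100 = 10
|A_2A_3| = √((5)² + (-12)²) = √169 = 13
|A_3A_1| = √((5)² + (12)²) = √169 = 13
Perimeter = 10 + 13 + 13 = 36.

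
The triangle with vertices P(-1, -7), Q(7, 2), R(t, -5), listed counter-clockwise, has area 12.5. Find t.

-2

The doubled signed area Σ (x_i y_{i+1} − x_{i+1} y_i) is linear in t.
With t=0 it equals 7; the coefficient of t is -9 (from the two edges through R).
So -9·t + 7 = 2·12.5 = 25 ⇒ t = -2.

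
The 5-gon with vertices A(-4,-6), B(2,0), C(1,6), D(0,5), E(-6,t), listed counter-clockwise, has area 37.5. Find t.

-5

Write out the shoelace sum; only the two edges meeting at E involve t:
2·Area = [(0·t − (-6)·5) + ((-6)·(-6) − (-4)·t)] + 29
       = 4·t + 95 = 75
⇒ t = -5.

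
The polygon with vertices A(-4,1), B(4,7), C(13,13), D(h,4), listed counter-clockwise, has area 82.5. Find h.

-14

Write out the shoelace sum; only the two edges meeting at D involve h:
2·Area = [(13·4 − h·13) + (h·1 − (-4)·4)] + -71
       = -12·h + -3 = 165
⇒ h = -14.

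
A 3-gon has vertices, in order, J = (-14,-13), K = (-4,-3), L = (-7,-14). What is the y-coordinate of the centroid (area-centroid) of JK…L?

-10

Apply the surveyor's formula. First the cross-terms c_i = x_i·y_{i+1} − x_{i+1}·y_i:
  -10, 35, -105  ⇒  2A = -80, A = -40.
Then Σ (y_i + y_{i+1})·c_i = 2400, so ȳ = 2400 / (6·(-40)) = -10.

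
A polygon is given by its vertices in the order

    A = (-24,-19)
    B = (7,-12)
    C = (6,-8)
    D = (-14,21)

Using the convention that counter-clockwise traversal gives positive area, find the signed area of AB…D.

Apply the surveyor's formula: 2A = Σ (x_i·y_{i+1} − x_{i+1}·y_i), indices taken mod 4.
Cross-terms: 421, 16, 14, 770  ⇒  Σ = 1221
Signed area = Σ/2 = 610.5 (positive ⇒ counter-clockwise traversal).

610.5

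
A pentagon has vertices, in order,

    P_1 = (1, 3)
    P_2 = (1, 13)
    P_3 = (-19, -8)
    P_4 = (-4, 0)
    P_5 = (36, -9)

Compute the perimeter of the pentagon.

134

|P_1P_2| = √((0)² + (10)²) = √100 = 10
|P_2P_3| = √((-20)² + (-21)²) = √841 = 29
|P_3P_4| = √((15)² + (8)²) = √289 = 17
|P_4P_5| = √((40)² + (-9)²) = √1681 = 41
|P_5P_1| = √((-35)² + (12)²) = √1369 = 37
Perimeter = 10 + 29 + 17 + 41 + 37 = 134.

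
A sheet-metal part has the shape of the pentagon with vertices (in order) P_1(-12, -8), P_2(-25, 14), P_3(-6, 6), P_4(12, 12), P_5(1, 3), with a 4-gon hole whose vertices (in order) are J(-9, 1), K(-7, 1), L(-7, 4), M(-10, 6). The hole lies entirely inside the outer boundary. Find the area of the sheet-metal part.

Outer boundary:
Apply the shoelace (surveyor's) formula: 2A = Σ (x_i·y_{i+1} − x_{i+1}·y_i), indices taken mod 5.
P_1→P_2: (-12)(14) − (-25)(-8) = -368
P_2→P_3: (-25)(6) − (-6)(14) = -66
P_3→P_4: (-6)(12) − (12)(6) = -144
P_4→P_5: (12)(3) − (1)(12) = 24
P_5→P_1: (1)(-8) − (-12)(3) = 28
Σ = -526
Area = |Σ|/2 = 263.
Hole:
Apply Gauss's area formula: 2A = Σ (x_i·y_{i+1} − x_{i+1}·y_i), indices taken mod 4.
Σ = (-2) + (-21) + (-2) + (44) = 19
Area = |Σ|/2 = 9.5.
Net area = 263 − 9.5 = 253.5.

253.5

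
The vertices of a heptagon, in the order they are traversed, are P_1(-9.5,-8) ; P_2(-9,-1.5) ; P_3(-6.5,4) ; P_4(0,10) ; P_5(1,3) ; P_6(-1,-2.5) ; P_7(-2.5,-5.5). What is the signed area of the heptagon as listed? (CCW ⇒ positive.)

-105.5

Apply the shoelace formula: 2A = Σ (x_i·y_{i+1} − x_{i+1}·y_i), indices taken mod 7.
Σ = (-57.75) + (-45.75) + (-65) + (-10) + (0.5) + (-0.75) + (-32.25) = -211
Signed area = Σ/2 = -105.5 (negative ⇒ clockwise traversal).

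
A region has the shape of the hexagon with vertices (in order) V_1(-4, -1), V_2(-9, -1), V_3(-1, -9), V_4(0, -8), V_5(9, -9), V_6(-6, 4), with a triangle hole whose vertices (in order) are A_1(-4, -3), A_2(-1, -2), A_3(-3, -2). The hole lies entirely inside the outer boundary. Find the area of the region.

78.5

Outer boundary:
Apply the shoelace (surveyor's) formula: 2A = Σ (x_i·y_{i+1} − x_{i+1}·y_i), indices taken mod 6.
Σ = (-5) + (80) + (8) + (72) + (-18) + (22) = 159
Area = |Σ|/2 = 79.5.
Hole:
Apply the shoelace (surveyor's) formula: 2A = Σ (x_i·y_{i+1} − x_{i+1}·y_i), indices taken mod 3.
Cross-terms: 5, -4, 1  ⇒  Σ = 2
Area = |Σ|/2 = 1.
Net area = 79.5 − 1 = 78.5.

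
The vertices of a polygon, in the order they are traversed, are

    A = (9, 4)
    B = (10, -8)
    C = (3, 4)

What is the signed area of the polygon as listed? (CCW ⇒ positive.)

Cross-terms: -112, 64, -24  ⇒  Σ = -72
Signed area = Σ/2 = -36 (negative ⇒ clockwise traversal).

-36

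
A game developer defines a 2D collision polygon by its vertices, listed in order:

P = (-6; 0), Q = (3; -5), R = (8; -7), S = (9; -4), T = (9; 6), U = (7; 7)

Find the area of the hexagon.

116.5

Apply the surveyor's formula: 2A = Σ (x_i·y_{i+1} − x_{i+1}·y_i), indices taken mod 6.
Cross-terms: 30, 19, 31, 90, 21, 42  ⇒  Σ = 233
Area = |Σ|/2 = 116.5.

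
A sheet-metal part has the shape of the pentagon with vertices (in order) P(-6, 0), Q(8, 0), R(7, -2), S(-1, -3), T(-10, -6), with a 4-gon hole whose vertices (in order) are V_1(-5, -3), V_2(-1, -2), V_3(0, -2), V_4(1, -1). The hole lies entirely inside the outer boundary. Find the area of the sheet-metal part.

48

Outer boundary:
Σ = (0) + (-16) + (-23) + (-24) + (-36) = -99
Area = |Σ|/2 = 49.5.
Hole:
Cross-terms: 7, 2, 2, -8  ⇒  Σ = 3
Area = |Σ|/2 = 1.5.
Net area = 49.5 − 1.5 = 48.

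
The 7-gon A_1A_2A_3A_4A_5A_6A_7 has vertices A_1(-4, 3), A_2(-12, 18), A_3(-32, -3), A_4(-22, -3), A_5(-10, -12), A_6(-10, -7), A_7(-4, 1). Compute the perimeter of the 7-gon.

|A_1A_2| = √((-8)² + (15)²) = √289 = 17
|A_2A_3| = √((-20)² + (-21)²) = √841 = 29
|A_3A_4| = √((10)² + (0)²) = √100 = 10
|A_4A_5| = √((12)² + (-9)²) = √225 = 15
|A_5A_6| = √((0)² + (5)²) = √25 = 5
|A_6A_7| = √((6)² + (8)²) = √100 = 10
|A_7A_1| = √((0)² + (2)²) = √4 = 2
Perimeter = 17 + 29 + 10 + 15 + 5 + 10 + 2 = 88.

88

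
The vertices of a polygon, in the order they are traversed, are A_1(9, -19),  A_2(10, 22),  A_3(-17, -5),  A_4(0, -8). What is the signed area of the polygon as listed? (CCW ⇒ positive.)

Apply the shoelace formula: 2A = Σ (x_i·y_{i+1} − x_{i+1}·y_i), indices taken mod 4.
Cross-terms: 388, 324, 136, 72  ⇒  Σ = 920
Signed area = Σ/2 = 460 (positive ⇒ counter-clockwise traversal).

460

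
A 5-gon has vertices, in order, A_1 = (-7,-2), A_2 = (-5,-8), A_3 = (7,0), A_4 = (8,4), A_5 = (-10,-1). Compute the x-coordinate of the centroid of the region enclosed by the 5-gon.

Apply Gauss's area formula. First the cross-terms c_i = x_i·y_{i+1} − x_{i+1}·y_i:
  46, 56, 28, 32, 13  ⇒  2A = 175, A = 87.5.
Then Σ (x_i + x_{i+1})·c_i = -305, so x̄ = -305 / (6·87.5) = -61/105.

-61/105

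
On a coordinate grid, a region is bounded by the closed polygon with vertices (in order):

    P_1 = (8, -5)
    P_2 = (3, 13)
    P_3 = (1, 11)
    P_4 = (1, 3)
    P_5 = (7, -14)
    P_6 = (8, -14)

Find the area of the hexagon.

91

Apply the shoelace formula: 2A = Σ (x_i·y_{i+1} − x_{i+1}·y_i), indices taken mod 6.
Σ = (119) + (20) + (-8) + (-35) + (14) + (72) = 182
Area = |Σ|/2 = 91.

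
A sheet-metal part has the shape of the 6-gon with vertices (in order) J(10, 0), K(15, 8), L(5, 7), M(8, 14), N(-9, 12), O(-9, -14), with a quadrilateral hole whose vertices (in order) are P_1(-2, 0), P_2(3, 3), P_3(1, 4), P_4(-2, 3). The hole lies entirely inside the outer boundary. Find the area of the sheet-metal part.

367.5

Outer boundary:
Apply the surveyor's formula: 2A = Σ (x_i·y_{i+1} − x_{i+1}·y_i), indices taken mod 6.
Σ = (80) + (65) + (14) + (222) + (234) + (140) = 755
Area = |Σ|/2 = 377.5.
Hole:
P_1→P_2: (-2)(3) − (3)(0) = -6
P_2→P_3: (3)(4) − (1)(3) = 9
P_3→P_4: (1)(3) − (-2)(4) = 11
P_4→P_1: (-2)(0) − (-2)(3) = 6
Σ = 20
Area = |Σ|/2 = 10.
Net area = 377.5 − 10 = 367.5.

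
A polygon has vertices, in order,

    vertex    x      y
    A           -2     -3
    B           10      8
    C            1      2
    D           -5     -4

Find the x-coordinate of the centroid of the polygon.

Apply the shoelace (surveyor's) formula. First the cross-terms c_i = x_i·y_{i+1} − x_{i+1}·y_i:
  14, 12, 6, 7  ⇒  2A = 39, A = 19.5.
Then Σ (x_i + x_{i+1})·c_i = 171, so x̄ = 171 / (6·19.5) = 19/13.

19/13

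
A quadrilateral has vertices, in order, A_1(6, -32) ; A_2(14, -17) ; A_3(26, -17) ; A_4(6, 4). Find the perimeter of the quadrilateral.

|A_1A_2| = √((8)² + (15)²) = √289 = 17
|A_2A_3| = √((12)² + (0)²) = √144 = 12
|A_3A_4| = √((-20)² + (21)²) = √841 = 29
|A_4A_1| = √((0)² + (-36)²) = √1296 = 36
Perimeter = 17 + 12 + 29 + 36 = 94.

94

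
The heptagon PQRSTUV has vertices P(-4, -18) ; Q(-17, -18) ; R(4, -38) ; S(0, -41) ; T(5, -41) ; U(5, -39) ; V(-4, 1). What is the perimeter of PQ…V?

|PQ| = √((-13)² + (0)²) = √169 = 13
|QR| = √((21)² + (-20)²) = √841 = 29
|RS| = √((-4)² + (-3)²) = √25 = 5
|ST| = √((5)² + (0)²) = √25 = 5
|TU| = √((0)² + (2)²) = √4 = 2
|UV| = √((-9)² + (40)²) = √1681 = 41
|VP| = √((0)² + (-19)²) = √361 = 19
Perimeter = 13 + 29 + 5 + 5 + 2 + 41 + 19 = 114.

114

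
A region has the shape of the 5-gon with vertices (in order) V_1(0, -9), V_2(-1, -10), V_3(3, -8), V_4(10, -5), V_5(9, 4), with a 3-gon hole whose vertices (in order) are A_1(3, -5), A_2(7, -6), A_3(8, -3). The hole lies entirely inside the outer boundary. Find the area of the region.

Outer boundary:
Apply Gauss's area formula: 2A = Σ (x_i·y_{i+1} − x_{i+1}·y_i), indices taken mod 5.
V_1→V_2: (0)(-10) − (-1)(-9) = -9
V_2→V_3: (-1)(-8) − (3)(-10) = 38
V_3→V_4: (3)(-5) − (10)(-8) = 65
V_4→V_5: (10)(4) − (9)(-5) = 85
V_5→V_1: (9)(-9) − (0)(4) = -81
Σ = 98
Area = |Σ|/2 = 49.
Hole:
Apply the shoelace (surveyor's) formula: 2A = Σ (x_i·y_{i+1} − x_{i+1}·y_i), indices taken mod 3.
Σ = (17) + (27) + (-31) = 13
Area = |Σ|/2 = 6.5.
Net area = 49 − 6.5 = 42.5.

42.5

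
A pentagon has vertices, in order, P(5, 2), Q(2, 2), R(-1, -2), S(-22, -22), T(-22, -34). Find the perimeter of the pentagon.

|PQ| = √((-3)² + (0)²) = √9 = 3
|QR| = √((-3)² + (-4)²) = √25 = 5
|RS| = √((-21)² + (-20)²) = √841 = 29
|ST| = √((0)² + (-12)²) = √144 = 12
|TP| = √((27)² + (36)²) = √2025 = 45
Perimeter = 3 + 5 + 29 + 12 + 45 = 94.

94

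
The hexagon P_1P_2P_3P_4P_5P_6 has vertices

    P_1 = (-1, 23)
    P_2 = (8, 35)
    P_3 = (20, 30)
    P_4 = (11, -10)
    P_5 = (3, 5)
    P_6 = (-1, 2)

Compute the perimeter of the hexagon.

112

|P_1P_2| = √((9)² + (12)²) = √225 = 15
|P_2P_3| = √((12)² + (-5)²) = √169 = 13
|P_3P_4| = √((-9)² + (-40)²) = √1681 = 41
|P_4P_5| = √((-8)² + (15)²) = √289 = 17
|P_5P_6| = √((-4)² + (-3)²) = √25 = 5
|P_6P_1| = √((0)² + (21)²) = √441 = 21
Perimeter = 15 + 13 + 41 + 17 + 5 + 21 = 112.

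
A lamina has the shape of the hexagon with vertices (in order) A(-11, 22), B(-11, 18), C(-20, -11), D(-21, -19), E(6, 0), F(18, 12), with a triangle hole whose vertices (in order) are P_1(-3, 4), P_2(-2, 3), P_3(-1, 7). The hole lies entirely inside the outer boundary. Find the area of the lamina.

Outer boundary:
A→B: (-11)(18) − (-11)(22) = 44
B→C: (-11)(-11) − (-20)(18) = 481
C→D: (-20)(-19) − (-21)(-11) = 149
D→E: (-21)(0) − (6)(-19) = 114
E→F: (6)(12) − (18)(0) = 72
F→A: (18)(22) − (-11)(12) = 528
Σ = 1388
Area = |Σ|/2 = 694.
Hole:
Apply the surveyor's formula: 2A = Σ (x_i·y_{i+1} − x_{i+1}·y_i), indices taken mod 3.
Σ = (-1) + (-11) + (17) = 5
Area = |Σ|/2 = 2.5.
Net area = 694 − 2.5 = 691.5.

691.5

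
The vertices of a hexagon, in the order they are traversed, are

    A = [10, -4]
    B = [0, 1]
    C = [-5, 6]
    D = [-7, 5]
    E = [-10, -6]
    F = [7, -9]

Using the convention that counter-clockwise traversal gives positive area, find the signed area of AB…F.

159

Apply Gauss's area formula: 2A = Σ (x_i·y_{i+1} − x_{i+1}·y_i), indices taken mod 6.
Σ = (10) + (5) + (17) + (92) + (132) + (62) = 318
Signed area = Σ/2 = 159 (positive ⇒ counter-clockwise traversal).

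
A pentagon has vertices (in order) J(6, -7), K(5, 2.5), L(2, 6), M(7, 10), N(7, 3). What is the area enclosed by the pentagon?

Apply the shoelace formula: 2A = Σ (x_i·y_{i+1} − x_{i+1}·y_i), indices taken mod 5.
Cross-terms: 50, 25, -22, -49, -67  ⇒  Σ = -63
Area = |Σ|/2 = 31.5.

31.5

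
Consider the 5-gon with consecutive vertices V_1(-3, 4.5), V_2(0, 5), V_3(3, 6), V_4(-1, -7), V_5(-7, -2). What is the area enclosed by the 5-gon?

Apply the shoelace (surveyor's) formula: 2A = Σ (x_i·y_{i+1} − x_{i+1}·y_i), indices taken mod 5.
Σ = (-15) + (-15) + (-15) + (-47) + (-37.5) = -129.5
Area = |Σ|/2 = 64.75.

64.75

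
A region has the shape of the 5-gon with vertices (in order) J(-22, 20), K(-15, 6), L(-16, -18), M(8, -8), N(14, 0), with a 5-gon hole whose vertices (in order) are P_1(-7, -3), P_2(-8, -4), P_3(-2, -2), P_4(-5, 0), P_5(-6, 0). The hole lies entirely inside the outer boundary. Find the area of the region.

Outer boundary:
Apply the shoelace (surveyor's) formula: 2A = Σ (x_i·y_{i+1} − x_{i+1}·y_i), indices taken mod 5.
Σ = (168) + (366) + (272) + (112) + (280) = 1198
Area = |Σ|/2 = 599.
Hole:
Σ = (4) + (8) + (-10) + (0) + (18) = 20
Area = |Σ|/2 = 10.
Net area = 599 − 10 = 589.

589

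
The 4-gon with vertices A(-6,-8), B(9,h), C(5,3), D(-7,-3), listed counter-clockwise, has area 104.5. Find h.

-6

The doubled signed area Σ (x_i y_{i+1} − x_{i+1} y_i) is linear in h.
With h=0 it equals 143; the coefficient of h is -11 (from the two edges through B).
So -11·h + 143 = 2·104.5 = 209 ⇒ h = -6.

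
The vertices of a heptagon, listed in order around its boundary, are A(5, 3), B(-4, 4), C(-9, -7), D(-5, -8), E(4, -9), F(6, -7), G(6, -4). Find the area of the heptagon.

Apply Gauss's area formula: 2A = Σ (x_i·y_{i+1} − x_{i+1}·y_i), indices taken mod 7.
A→B: (5)(4) − (-4)(3) = 32
B→C: (-4)(-7) − (-9)(4) = 64
C→D: (-9)(-8) − (-5)(-7) = 37
D→E: (-5)(-9) − (4)(-8) = 77
E→F: (4)(-7) − (6)(-9) = 26
F→G: (6)(-4) − (6)(-7) = 18
G→A: (6)(3) − (5)(-4) = 38
Σ = 292
Area = |Σ|/2 = 146.

146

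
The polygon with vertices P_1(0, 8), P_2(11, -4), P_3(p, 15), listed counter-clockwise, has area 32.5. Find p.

-1

The doubled signed area Σ (x_i y_{i+1} − x_{i+1} y_i) is linear in p.
With p=0 it equals 77; the coefficient of p is 12 (from the two edges through P_3).
So 12·p + 77 = 2·32.5 = 65 ⇒ p = -1.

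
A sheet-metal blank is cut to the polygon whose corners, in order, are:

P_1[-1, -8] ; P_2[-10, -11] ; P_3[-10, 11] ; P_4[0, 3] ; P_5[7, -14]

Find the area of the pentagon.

205

Σ = (-69) + (-220) + (-30) + (-21) + (-70) = -410
Area = |Σ|/2 = 205.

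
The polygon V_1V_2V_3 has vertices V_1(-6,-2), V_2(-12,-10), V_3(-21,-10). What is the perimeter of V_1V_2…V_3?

|V_1V_2| = √((-6)² + (-8)²) = √100 = 10
|V_2V_3| = √((-9)² + (0)²) = √81 = 9
|V_3V_1| = √((15)² + (8)²) = √289 = 17
Perimeter = 10 + 9 + 17 = 36.

36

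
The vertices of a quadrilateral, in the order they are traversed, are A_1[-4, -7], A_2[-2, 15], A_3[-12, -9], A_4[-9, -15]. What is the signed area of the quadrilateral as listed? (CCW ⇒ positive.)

Cross-terms: -74, 198, 99, 3  ⇒  Σ = 226
Signed area = Σ/2 = 113 (positive ⇒ counter-clockwise traversal).

113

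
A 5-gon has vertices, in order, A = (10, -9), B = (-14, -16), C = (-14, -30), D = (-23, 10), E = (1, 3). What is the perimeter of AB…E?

120

|AB| = √((-24)² + (-7)²) = √625 = 25
|BC| = √((0)² + (-14)²) = √196 = 14
|CD| = √((-9)² + (40)²) = √1681 = 41
|DE| = √((24)² + (-7)²) = √625 = 25
|EA| = √((9)² + (-12)²) = √225 = 15
Perimeter = 25 + 14 + 41 + 25 + 15 = 120.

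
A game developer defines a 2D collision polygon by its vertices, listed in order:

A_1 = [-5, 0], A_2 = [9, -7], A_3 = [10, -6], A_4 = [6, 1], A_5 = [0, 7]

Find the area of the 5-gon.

87

Apply the shoelace formula: 2A = Σ (x_i·y_{i+1} − x_{i+1}·y_i), indices taken mod 5.
Cross-terms: 35, 16, 46, 42, 35  ⇒  Σ = 174
Area = |Σ|/2 = 87.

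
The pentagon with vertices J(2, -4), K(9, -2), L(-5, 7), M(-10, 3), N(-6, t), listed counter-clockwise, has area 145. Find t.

The doubled signed area Σ (x_i y_{i+1} − x_{i+1} y_i) is linear in t.
With t=0 it equals 182; the coefficient of t is -12 (from the two edges through N).
So -12·t + 182 = 2·145 = 290 ⇒ t = -9.

-9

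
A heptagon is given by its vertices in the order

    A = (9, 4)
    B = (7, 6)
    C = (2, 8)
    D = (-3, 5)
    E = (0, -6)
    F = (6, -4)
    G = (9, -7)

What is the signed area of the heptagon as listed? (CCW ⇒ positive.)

125.5

Σ = (26) + (44) + (34) + (18) + (36) + (-6) + (99) = 251
Signed area = Σ/2 = 125.5 (positive ⇒ counter-clockwise traversal).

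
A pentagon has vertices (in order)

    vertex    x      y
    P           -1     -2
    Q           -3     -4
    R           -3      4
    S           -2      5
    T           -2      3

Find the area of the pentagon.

11

Apply Gauss's area formula: 2A = Σ (x_i·y_{i+1} − x_{i+1}·y_i), indices taken mod 5.
P→Q: (-1)(-4) − (-3)(-2) = -2
Q→R: (-3)(4) − (-3)(-4) = -24
R→S: (-3)(5) − (-2)(4) = -7
S→T: (-2)(3) − (-2)(5) = 4
T→P: (-2)(-2) − (-1)(3) = 7
Σ = -22
Area = |Σ|/2 = 11.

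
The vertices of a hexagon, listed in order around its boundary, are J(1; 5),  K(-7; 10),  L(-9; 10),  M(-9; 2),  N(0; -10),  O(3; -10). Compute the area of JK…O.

Cross-terms: 45, 20, 72, 90, 30, 25  ⇒  Σ = 282
Area = |Σ|/2 = 141.

141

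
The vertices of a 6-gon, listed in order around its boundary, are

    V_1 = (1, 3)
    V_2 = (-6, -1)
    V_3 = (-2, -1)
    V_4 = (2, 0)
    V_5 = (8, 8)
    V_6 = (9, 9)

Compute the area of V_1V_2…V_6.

28.5

Σ = (17) + (4) + (2) + (16) + (0) + (18) = 57
Area = |Σ|/2 = 28.5.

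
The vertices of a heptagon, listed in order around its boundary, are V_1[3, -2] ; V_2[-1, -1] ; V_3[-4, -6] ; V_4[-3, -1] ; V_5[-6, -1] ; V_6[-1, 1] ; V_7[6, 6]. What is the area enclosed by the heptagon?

Σ = (-5) + (2) + (-14) + (-3) + (-7) + (-12) + (-30) = -69
Area = |Σ|/2 = 34.5.

34.5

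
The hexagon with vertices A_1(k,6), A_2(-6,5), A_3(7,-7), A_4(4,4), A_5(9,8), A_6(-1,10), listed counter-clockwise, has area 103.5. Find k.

-4

Write out the shoelace sum; only the two edges meeting at A_1 involve k:
2·Area = [((-1)·6 − k·10) + (k·5 − (-6)·6)] + 157
       = -5·k + 187 = 207
⇒ k = -4.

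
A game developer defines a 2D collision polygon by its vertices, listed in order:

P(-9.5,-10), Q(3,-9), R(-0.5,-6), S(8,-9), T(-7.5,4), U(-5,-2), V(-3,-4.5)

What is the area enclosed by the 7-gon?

P→Q: (-9.5)(-9) − (3)(-10) = 115.5
Q→R: (3)(-6) − (-0.5)(-9) = -22.5
R→S: (-0.5)(-9) − (8)(-6) = 52.5
S→T: (8)(4) − (-7.5)(-9) = -35.5
T→U: (-7.5)(-2) − (-5)(4) = 35
U→V: (-5)(-4.5) − (-3)(-2) = 16.5
V→P: (-3)(-10) − (-9.5)(-4.5) = -12.75
Σ = 148.75
Area = |Σ|/2 = 74.375.

74.375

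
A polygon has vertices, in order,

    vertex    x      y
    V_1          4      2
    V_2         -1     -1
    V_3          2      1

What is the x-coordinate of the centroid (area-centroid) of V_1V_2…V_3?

Apply the shoelace formula. First the cross-terms c_i = x_i·y_{i+1} − x_{i+1}·y_i:
  -2, 1, 0  ⇒  2A = -1, A = -0.5.
Then Σ (x_i + x_{i+1})·c_i = -5, so x̄ = -5 / (6·(-0.5)) = 5/3.

5/3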